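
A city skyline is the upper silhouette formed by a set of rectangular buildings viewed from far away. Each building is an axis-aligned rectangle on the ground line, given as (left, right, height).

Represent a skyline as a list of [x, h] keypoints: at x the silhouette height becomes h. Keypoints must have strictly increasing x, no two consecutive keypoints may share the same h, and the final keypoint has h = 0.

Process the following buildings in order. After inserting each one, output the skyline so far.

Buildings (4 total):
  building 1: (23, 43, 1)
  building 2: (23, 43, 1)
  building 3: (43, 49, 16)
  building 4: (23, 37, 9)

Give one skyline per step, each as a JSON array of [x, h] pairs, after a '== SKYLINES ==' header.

== SKYLINES ==
[[23,1],[43,0]]
[[23,1],[43,0]]
[[23,1],[43,16],[49,0]]
[[23,9],[37,1],[43,16],[49,0]]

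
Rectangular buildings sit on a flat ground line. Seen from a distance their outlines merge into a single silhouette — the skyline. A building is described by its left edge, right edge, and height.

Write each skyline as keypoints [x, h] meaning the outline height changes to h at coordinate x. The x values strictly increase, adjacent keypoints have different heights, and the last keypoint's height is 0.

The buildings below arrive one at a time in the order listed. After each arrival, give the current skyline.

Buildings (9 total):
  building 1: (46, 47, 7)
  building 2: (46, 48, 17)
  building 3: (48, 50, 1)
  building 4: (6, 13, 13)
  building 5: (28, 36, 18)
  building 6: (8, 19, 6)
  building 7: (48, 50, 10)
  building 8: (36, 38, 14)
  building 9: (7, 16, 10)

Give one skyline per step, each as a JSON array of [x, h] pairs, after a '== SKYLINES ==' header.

== SKYLINES ==
[[46,7],[47,0]]
[[46,17],[48,0]]
[[46,17],[48,1],[50,0]]
[[6,13],[13,0],[46,17],[48,1],[50,0]]
[[6,13],[13,0],[28,18],[36,0],[46,17],[48,1],[50,0]]
[[6,13],[13,6],[19,0],[28,18],[36,0],[46,17],[48,1],[50,0]]
[[6,13],[13,6],[19,0],[28,18],[36,0],[46,17],[48,10],[50,0]]
[[6,13],[13,6],[19,0],[28,18],[36,14],[38,0],[46,17],[48,10],[50,0]]
[[6,13],[13,10],[16,6],[19,0],[28,18],[36,14],[38,0],[46,17],[48,10],[50,0]]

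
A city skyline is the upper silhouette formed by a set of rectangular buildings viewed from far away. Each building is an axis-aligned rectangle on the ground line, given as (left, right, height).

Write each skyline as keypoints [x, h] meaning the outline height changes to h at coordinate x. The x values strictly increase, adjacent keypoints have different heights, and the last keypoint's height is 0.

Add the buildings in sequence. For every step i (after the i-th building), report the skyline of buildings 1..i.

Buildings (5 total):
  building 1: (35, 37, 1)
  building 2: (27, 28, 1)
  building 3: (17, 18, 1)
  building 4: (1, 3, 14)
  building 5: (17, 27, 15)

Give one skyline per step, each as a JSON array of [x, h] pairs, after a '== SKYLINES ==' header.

== SKYLINES ==
[[35,1],[37,0]]
[[27,1],[28,0],[35,1],[37,0]]
[[17,1],[18,0],[27,1],[28,0],[35,1],[37,0]]
[[1,14],[3,0],[17,1],[18,0],[27,1],[28,0],[35,1],[37,0]]
[[1,14],[3,0],[17,15],[27,1],[28,0],[35,1],[37,0]]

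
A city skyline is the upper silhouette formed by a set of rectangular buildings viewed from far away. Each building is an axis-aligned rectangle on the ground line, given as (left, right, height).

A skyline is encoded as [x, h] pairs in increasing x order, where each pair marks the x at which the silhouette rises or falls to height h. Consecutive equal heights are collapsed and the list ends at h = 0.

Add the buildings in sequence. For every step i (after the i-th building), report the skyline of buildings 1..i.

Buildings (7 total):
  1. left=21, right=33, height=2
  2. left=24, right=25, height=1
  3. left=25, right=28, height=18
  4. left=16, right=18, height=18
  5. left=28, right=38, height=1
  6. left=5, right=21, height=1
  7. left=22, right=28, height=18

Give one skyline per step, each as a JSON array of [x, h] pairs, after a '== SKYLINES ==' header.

== SKYLINES ==
[[21,2],[33,0]]
[[21,2],[33,0]]
[[21,2],[25,18],[28,2],[33,0]]
[[16,18],[18,0],[21,2],[25,18],[28,2],[33,0]]
[[16,18],[18,0],[21,2],[25,18],[28,2],[33,1],[38,0]]
[[5,1],[16,18],[18,1],[21,2],[25,18],[28,2],[33,1],[38,0]]
[[5,1],[16,18],[18,1],[21,2],[22,18],[28,2],[33,1],[38,0]]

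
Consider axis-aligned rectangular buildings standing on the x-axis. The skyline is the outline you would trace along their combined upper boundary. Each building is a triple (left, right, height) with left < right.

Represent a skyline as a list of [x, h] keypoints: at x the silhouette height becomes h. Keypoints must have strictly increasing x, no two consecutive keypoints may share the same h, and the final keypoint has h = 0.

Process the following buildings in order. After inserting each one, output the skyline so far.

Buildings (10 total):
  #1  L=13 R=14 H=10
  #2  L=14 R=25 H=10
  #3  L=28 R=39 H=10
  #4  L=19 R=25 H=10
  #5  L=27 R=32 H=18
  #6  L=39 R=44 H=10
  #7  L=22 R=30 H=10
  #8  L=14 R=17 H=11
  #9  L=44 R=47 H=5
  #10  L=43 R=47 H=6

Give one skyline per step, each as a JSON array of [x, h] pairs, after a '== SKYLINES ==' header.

== SKYLINES ==
[[13,10],[14,0]]
[[13,10],[25,0]]
[[13,10],[25,0],[28,10],[39,0]]
[[13,10],[25,0],[28,10],[39,0]]
[[13,10],[25,0],[27,18],[32,10],[39,0]]
[[13,10],[25,0],[27,18],[32,10],[44,0]]
[[13,10],[27,18],[32,10],[44,0]]
[[13,10],[14,11],[17,10],[27,18],[32,10],[44,0]]
[[13,10],[14,11],[17,10],[27,18],[32,10],[44,5],[47,0]]
[[13,10],[14,11],[17,10],[27,18],[32,10],[44,6],[47,0]]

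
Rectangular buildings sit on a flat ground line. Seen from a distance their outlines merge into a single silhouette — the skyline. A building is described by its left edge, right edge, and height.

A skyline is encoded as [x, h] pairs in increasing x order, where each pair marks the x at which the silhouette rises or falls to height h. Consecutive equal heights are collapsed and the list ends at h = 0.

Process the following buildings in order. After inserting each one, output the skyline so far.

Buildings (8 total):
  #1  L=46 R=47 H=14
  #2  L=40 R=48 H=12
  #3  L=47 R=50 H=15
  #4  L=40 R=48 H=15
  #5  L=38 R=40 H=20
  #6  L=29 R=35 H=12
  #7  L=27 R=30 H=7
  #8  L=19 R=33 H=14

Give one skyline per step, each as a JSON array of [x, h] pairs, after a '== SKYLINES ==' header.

== SKYLINES ==
[[46,14],[47,0]]
[[40,12],[46,14],[47,12],[48,0]]
[[40,12],[46,14],[47,15],[50,0]]
[[40,15],[50,0]]
[[38,20],[40,15],[50,0]]
[[29,12],[35,0],[38,20],[40,15],[50,0]]
[[27,7],[29,12],[35,0],[38,20],[40,15],[50,0]]
[[19,14],[33,12],[35,0],[38,20],[40,15],[50,0]]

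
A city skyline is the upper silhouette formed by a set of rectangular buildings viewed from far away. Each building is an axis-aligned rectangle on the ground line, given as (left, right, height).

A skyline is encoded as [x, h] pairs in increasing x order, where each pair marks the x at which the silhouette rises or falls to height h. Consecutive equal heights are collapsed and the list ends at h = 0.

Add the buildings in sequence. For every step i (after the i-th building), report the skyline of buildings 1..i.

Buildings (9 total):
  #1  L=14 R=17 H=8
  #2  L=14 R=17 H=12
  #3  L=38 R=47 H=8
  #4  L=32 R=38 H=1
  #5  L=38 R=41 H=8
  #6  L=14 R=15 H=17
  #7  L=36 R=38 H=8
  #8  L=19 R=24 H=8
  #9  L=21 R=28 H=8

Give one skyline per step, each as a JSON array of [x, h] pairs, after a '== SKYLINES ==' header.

== SKYLINES ==
[[14,8],[17,0]]
[[14,12],[17,0]]
[[14,12],[17,0],[38,8],[47,0]]
[[14,12],[17,0],[32,1],[38,8],[47,0]]
[[14,12],[17,0],[32,1],[38,8],[47,0]]
[[14,17],[15,12],[17,0],[32,1],[38,8],[47,0]]
[[14,17],[15,12],[17,0],[32,1],[36,8],[47,0]]
[[14,17],[15,12],[17,0],[19,8],[24,0],[32,1],[36,8],[47,0]]
[[14,17],[15,12],[17,0],[19,8],[28,0],[32,1],[36,8],[47,0]]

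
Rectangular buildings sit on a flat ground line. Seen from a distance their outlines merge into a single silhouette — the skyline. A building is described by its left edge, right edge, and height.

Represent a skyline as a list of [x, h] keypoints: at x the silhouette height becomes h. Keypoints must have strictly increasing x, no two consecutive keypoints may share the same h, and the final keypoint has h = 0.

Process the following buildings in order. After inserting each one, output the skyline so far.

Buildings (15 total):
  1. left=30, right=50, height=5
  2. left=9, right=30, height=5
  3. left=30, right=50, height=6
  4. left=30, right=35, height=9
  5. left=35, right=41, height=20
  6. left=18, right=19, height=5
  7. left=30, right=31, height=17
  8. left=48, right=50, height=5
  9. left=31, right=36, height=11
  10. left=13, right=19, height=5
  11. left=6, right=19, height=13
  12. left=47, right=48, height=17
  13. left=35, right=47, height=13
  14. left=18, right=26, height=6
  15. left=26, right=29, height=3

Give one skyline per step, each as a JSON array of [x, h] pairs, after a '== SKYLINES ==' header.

== SKYLINES ==
[[30,5],[50,0]]
[[9,5],[50,0]]
[[9,5],[30,6],[50,0]]
[[9,5],[30,9],[35,6],[50,0]]
[[9,5],[30,9],[35,20],[41,6],[50,0]]
[[9,5],[30,9],[35,20],[41,6],[50,0]]
[[9,5],[30,17],[31,9],[35,20],[41,6],[50,0]]
[[9,5],[30,17],[31,9],[35,20],[41,6],[50,0]]
[[9,5],[30,17],[31,11],[35,20],[41,6],[50,0]]
[[9,5],[30,17],[31,11],[35,20],[41,6],[50,0]]
[[6,13],[19,5],[30,17],[31,11],[35,20],[41,6],[50,0]]
[[6,13],[19,5],[30,17],[31,11],[35,20],[41,6],[47,17],[48,6],[50,0]]
[[6,13],[19,5],[30,17],[31,11],[35,20],[41,13],[47,17],[48,6],[50,0]]
[[6,13],[19,6],[26,5],[30,17],[31,11],[35,20],[41,13],[47,17],[48,6],[50,0]]
[[6,13],[19,6],[26,5],[30,17],[31,11],[35,20],[41,13],[47,17],[48,6],[50,0]]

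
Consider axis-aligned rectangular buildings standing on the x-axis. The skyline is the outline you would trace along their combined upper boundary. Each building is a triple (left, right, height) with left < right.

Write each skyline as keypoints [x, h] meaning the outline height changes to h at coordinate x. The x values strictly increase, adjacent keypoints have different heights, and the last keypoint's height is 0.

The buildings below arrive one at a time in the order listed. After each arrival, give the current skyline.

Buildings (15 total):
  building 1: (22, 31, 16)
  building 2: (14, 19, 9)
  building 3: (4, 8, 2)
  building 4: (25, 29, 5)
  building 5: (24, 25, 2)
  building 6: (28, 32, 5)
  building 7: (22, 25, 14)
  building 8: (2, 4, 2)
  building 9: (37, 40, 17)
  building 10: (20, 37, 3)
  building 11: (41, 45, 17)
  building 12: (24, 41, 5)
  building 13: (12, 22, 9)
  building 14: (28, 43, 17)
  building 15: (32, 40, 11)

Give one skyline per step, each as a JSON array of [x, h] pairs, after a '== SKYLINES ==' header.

== SKYLINES ==
[[22,16],[31,0]]
[[14,9],[19,0],[22,16],[31,0]]
[[4,2],[8,0],[14,9],[19,0],[22,16],[31,0]]
[[4,2],[8,0],[14,9],[19,0],[22,16],[31,0]]
[[4,2],[8,0],[14,9],[19,0],[22,16],[31,0]]
[[4,2],[8,0],[14,9],[19,0],[22,16],[31,5],[32,0]]
[[4,2],[8,0],[14,9],[19,0],[22,16],[31,5],[32,0]]
[[2,2],[8,0],[14,9],[19,0],[22,16],[31,5],[32,0]]
[[2,2],[8,0],[14,9],[19,0],[22,16],[31,5],[32,0],[37,17],[40,0]]
[[2,2],[8,0],[14,9],[19,0],[20,3],[22,16],[31,5],[32,3],[37,17],[40,0]]
[[2,2],[8,0],[14,9],[19,0],[20,3],[22,16],[31,5],[32,3],[37,17],[40,0],[41,17],[45,0]]
[[2,2],[8,0],[14,9],[19,0],[20,3],[22,16],[31,5],[37,17],[40,5],[41,17],[45,0]]
[[2,2],[8,0],[12,9],[22,16],[31,5],[37,17],[40,5],[41,17],[45,0]]
[[2,2],[8,0],[12,9],[22,16],[28,17],[45,0]]
[[2,2],[8,0],[12,9],[22,16],[28,17],[45,0]]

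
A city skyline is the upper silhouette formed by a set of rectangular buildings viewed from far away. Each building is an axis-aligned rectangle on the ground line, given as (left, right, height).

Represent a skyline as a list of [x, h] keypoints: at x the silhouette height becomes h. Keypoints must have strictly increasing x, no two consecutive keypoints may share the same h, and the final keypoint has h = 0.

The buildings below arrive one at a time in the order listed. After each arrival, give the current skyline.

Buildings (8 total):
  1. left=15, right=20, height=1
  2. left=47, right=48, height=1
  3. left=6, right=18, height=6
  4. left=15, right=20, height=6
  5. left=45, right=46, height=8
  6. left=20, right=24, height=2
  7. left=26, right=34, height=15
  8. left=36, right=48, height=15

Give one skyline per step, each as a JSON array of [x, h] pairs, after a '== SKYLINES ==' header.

== SKYLINES ==
[[15,1],[20,0]]
[[15,1],[20,0],[47,1],[48,0]]
[[6,6],[18,1],[20,0],[47,1],[48,0]]
[[6,6],[20,0],[47,1],[48,0]]
[[6,6],[20,0],[45,8],[46,0],[47,1],[48,0]]
[[6,6],[20,2],[24,0],[45,8],[46,0],[47,1],[48,0]]
[[6,6],[20,2],[24,0],[26,15],[34,0],[45,8],[46,0],[47,1],[48,0]]
[[6,6],[20,2],[24,0],[26,15],[34,0],[36,15],[48,0]]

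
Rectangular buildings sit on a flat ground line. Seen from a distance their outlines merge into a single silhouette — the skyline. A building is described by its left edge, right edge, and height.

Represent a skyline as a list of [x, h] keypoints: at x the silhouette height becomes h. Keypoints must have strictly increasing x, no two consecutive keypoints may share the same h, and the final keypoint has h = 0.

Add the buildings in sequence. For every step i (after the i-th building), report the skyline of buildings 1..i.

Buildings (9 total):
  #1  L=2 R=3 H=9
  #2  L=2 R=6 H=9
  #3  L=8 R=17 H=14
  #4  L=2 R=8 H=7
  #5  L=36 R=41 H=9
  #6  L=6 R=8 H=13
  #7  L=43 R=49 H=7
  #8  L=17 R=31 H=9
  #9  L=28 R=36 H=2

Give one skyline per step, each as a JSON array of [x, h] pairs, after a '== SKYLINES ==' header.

== SKYLINES ==
[[2,9],[3,0]]
[[2,9],[6,0]]
[[2,9],[6,0],[8,14],[17,0]]
[[2,9],[6,7],[8,14],[17,0]]
[[2,9],[6,7],[8,14],[17,0],[36,9],[41,0]]
[[2,9],[6,13],[8,14],[17,0],[36,9],[41,0]]
[[2,9],[6,13],[8,14],[17,0],[36,9],[41,0],[43,7],[49,0]]
[[2,9],[6,13],[8,14],[17,9],[31,0],[36,9],[41,0],[43,7],[49,0]]
[[2,9],[6,13],[8,14],[17,9],[31,2],[36,9],[41,0],[43,7],[49,0]]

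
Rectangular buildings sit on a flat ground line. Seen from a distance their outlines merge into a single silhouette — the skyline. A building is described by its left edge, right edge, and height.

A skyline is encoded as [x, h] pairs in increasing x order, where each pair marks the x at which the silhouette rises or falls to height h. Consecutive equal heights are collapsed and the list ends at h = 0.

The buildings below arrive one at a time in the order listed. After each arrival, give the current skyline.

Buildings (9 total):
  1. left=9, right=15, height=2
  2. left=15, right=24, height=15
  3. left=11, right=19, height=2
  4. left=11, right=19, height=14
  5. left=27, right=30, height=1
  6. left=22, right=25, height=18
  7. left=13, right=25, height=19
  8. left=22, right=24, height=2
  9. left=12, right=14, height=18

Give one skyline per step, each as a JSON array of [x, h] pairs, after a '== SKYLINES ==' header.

== SKYLINES ==
[[9,2],[15,0]]
[[9,2],[15,15],[24,0]]
[[9,2],[15,15],[24,0]]
[[9,2],[11,14],[15,15],[24,0]]
[[9,2],[11,14],[15,15],[24,0],[27,1],[30,0]]
[[9,2],[11,14],[15,15],[22,18],[25,0],[27,1],[30,0]]
[[9,2],[11,14],[13,19],[25,0],[27,1],[30,0]]
[[9,2],[11,14],[13,19],[25,0],[27,1],[30,0]]
[[9,2],[11,14],[12,18],[13,19],[25,0],[27,1],[30,0]]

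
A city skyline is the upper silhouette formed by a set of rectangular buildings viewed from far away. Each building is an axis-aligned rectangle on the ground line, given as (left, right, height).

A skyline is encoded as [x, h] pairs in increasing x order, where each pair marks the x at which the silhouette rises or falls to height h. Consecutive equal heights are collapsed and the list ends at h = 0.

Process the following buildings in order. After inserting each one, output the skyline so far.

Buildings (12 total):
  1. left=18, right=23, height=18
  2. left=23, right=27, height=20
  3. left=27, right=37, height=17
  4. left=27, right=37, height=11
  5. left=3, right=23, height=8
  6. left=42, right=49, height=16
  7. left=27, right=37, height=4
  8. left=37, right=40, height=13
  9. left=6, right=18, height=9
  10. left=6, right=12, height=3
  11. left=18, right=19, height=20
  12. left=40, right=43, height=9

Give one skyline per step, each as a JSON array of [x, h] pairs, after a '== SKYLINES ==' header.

== SKYLINES ==
[[18,18],[23,0]]
[[18,18],[23,20],[27,0]]
[[18,18],[23,20],[27,17],[37,0]]
[[18,18],[23,20],[27,17],[37,0]]
[[3,8],[18,18],[23,20],[27,17],[37,0]]
[[3,8],[18,18],[23,20],[27,17],[37,0],[42,16],[49,0]]
[[3,8],[18,18],[23,20],[27,17],[37,0],[42,16],[49,0]]
[[3,8],[18,18],[23,20],[27,17],[37,13],[40,0],[42,16],[49,0]]
[[3,8],[6,9],[18,18],[23,20],[27,17],[37,13],[40,0],[42,16],[49,0]]
[[3,8],[6,9],[18,18],[23,20],[27,17],[37,13],[40,0],[42,16],[49,0]]
[[3,8],[6,9],[18,20],[19,18],[23,20],[27,17],[37,13],[40,0],[42,16],[49,0]]
[[3,8],[6,9],[18,20],[19,18],[23,20],[27,17],[37,13],[40,9],[42,16],[49,0]]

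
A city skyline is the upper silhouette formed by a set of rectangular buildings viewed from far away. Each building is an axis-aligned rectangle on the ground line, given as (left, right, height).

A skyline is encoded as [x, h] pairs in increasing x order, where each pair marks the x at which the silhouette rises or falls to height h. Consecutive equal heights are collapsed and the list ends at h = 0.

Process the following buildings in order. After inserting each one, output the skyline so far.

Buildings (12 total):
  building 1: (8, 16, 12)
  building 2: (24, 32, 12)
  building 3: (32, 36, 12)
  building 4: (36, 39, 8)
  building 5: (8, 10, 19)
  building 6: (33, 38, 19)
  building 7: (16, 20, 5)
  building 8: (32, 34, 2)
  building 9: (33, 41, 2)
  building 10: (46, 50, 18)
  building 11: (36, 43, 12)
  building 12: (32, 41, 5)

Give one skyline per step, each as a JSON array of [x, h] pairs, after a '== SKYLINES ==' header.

== SKYLINES ==
[[8,12],[16,0]]
[[8,12],[16,0],[24,12],[32,0]]
[[8,12],[16,0],[24,12],[36,0]]
[[8,12],[16,0],[24,12],[36,8],[39,0]]
[[8,19],[10,12],[16,0],[24,12],[36,8],[39,0]]
[[8,19],[10,12],[16,0],[24,12],[33,19],[38,8],[39,0]]
[[8,19],[10,12],[16,5],[20,0],[24,12],[33,19],[38,8],[39,0]]
[[8,19],[10,12],[16,5],[20,0],[24,12],[33,19],[38,8],[39,0]]
[[8,19],[10,12],[16,5],[20,0],[24,12],[33,19],[38,8],[39,2],[41,0]]
[[8,19],[10,12],[16,5],[20,0],[24,12],[33,19],[38,8],[39,2],[41,0],[46,18],[50,0]]
[[8,19],[10,12],[16,5],[20,0],[24,12],[33,19],[38,12],[43,0],[46,18],[50,0]]
[[8,19],[10,12],[16,5],[20,0],[24,12],[33,19],[38,12],[43,0],[46,18],[50,0]]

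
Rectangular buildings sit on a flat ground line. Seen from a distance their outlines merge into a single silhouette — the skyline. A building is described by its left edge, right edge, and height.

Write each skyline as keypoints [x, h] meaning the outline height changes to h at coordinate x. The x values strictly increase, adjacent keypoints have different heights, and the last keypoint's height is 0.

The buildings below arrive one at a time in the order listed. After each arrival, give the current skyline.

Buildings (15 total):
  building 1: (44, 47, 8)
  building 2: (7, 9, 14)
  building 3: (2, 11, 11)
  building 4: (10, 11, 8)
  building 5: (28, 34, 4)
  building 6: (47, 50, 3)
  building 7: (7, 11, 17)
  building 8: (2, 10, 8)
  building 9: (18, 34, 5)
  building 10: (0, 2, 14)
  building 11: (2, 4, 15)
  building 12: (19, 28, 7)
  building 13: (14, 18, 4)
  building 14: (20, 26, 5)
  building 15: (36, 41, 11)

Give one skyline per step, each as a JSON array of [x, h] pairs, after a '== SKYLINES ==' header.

== SKYLINES ==
[[44,8],[47,0]]
[[7,14],[9,0],[44,8],[47,0]]
[[2,11],[7,14],[9,11],[11,0],[44,8],[47,0]]
[[2,11],[7,14],[9,11],[11,0],[44,8],[47,0]]
[[2,11],[7,14],[9,11],[11,0],[28,4],[34,0],[44,8],[47,0]]
[[2,11],[7,14],[9,11],[11,0],[28,4],[34,0],[44,8],[47,3],[50,0]]
[[2,11],[7,17],[11,0],[28,4],[34,0],[44,8],[47,3],[50,0]]
[[2,11],[7,17],[11,0],[28,4],[34,0],[44,8],[47,3],[50,0]]
[[2,11],[7,17],[11,0],[18,5],[34,0],[44,8],[47,3],[50,0]]
[[0,14],[2,11],[7,17],[11,0],[18,5],[34,0],[44,8],[47,3],[50,0]]
[[0,14],[2,15],[4,11],[7,17],[11,0],[18,5],[34,0],[44,8],[47,3],[50,0]]
[[0,14],[2,15],[4,11],[7,17],[11,0],[18,5],[19,7],[28,5],[34,0],[44,8],[47,3],[50,0]]
[[0,14],[2,15],[4,11],[7,17],[11,0],[14,4],[18,5],[19,7],[28,5],[34,0],[44,8],[47,3],[50,0]]
[[0,14],[2,15],[4,11],[7,17],[11,0],[14,4],[18,5],[19,7],[28,5],[34,0],[44,8],[47,3],[50,0]]
[[0,14],[2,15],[4,11],[7,17],[11,0],[14,4],[18,5],[19,7],[28,5],[34,0],[36,11],[41,0],[44,8],[47,3],[50,0]]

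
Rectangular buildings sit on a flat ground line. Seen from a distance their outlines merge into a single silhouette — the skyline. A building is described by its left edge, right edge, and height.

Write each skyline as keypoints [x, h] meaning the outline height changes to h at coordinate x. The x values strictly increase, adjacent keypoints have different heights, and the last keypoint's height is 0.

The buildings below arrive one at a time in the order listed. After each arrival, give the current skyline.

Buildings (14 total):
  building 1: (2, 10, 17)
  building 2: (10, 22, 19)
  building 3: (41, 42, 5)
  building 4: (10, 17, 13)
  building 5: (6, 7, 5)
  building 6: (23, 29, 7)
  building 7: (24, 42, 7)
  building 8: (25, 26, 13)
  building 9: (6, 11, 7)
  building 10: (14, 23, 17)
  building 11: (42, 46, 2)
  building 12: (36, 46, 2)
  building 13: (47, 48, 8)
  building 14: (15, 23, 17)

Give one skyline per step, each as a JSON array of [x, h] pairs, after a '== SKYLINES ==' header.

== SKYLINES ==
[[2,17],[10,0]]
[[2,17],[10,19],[22,0]]
[[2,17],[10,19],[22,0],[41,5],[42,0]]
[[2,17],[10,19],[22,0],[41,5],[42,0]]
[[2,17],[10,19],[22,0],[41,5],[42,0]]
[[2,17],[10,19],[22,0],[23,7],[29,0],[41,5],[42,0]]
[[2,17],[10,19],[22,0],[23,7],[42,0]]
[[2,17],[10,19],[22,0],[23,7],[25,13],[26,7],[42,0]]
[[2,17],[10,19],[22,0],[23,7],[25,13],[26,7],[42,0]]
[[2,17],[10,19],[22,17],[23,7],[25,13],[26,7],[42,0]]
[[2,17],[10,19],[22,17],[23,7],[25,13],[26,7],[42,2],[46,0]]
[[2,17],[10,19],[22,17],[23,7],[25,13],[26,7],[42,2],[46,0]]
[[2,17],[10,19],[22,17],[23,7],[25,13],[26,7],[42,2],[46,0],[47,8],[48,0]]
[[2,17],[10,19],[22,17],[23,7],[25,13],[26,7],[42,2],[46,0],[47,8],[48,0]]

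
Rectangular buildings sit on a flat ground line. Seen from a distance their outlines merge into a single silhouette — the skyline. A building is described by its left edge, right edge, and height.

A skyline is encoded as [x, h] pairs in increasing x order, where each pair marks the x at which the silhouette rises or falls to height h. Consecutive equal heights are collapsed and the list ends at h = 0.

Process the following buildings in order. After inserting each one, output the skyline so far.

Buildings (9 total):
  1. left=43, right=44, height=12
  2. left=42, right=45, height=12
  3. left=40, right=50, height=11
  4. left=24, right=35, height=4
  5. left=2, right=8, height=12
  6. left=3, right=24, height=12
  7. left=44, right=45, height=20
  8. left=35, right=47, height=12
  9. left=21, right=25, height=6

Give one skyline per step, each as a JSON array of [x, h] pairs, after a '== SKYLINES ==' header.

== SKYLINES ==
[[43,12],[44,0]]
[[42,12],[45,0]]
[[40,11],[42,12],[45,11],[50,0]]
[[24,4],[35,0],[40,11],[42,12],[45,11],[50,0]]
[[2,12],[8,0],[24,4],[35,0],[40,11],[42,12],[45,11],[50,0]]
[[2,12],[24,4],[35,0],[40,11],[42,12],[45,11],[50,0]]
[[2,12],[24,4],[35,0],[40,11],[42,12],[44,20],[45,11],[50,0]]
[[2,12],[24,4],[35,12],[44,20],[45,12],[47,11],[50,0]]
[[2,12],[24,6],[25,4],[35,12],[44,20],[45,12],[47,11],[50,0]]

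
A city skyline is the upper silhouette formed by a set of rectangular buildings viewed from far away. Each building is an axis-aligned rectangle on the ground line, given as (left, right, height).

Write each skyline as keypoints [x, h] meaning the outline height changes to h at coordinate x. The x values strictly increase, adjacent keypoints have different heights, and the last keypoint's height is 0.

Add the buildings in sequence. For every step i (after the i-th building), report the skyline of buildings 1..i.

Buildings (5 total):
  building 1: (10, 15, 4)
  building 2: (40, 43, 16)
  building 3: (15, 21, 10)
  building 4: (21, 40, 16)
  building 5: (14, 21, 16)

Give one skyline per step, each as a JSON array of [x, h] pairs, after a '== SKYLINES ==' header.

== SKYLINES ==
[[10,4],[15,0]]
[[10,4],[15,0],[40,16],[43,0]]
[[10,4],[15,10],[21,0],[40,16],[43,0]]
[[10,4],[15,10],[21,16],[43,0]]
[[10,4],[14,16],[43,0]]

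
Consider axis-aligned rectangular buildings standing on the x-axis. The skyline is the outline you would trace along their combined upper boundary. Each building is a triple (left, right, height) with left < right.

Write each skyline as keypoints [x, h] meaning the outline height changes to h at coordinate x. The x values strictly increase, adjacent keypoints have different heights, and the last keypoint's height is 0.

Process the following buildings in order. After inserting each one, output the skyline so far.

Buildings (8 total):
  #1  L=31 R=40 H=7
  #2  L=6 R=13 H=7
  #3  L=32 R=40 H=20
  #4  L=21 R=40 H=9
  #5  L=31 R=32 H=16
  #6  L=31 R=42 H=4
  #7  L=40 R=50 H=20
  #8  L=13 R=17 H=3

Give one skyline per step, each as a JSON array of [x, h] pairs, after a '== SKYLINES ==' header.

== SKYLINES ==
[[31,7],[40,0]]
[[6,7],[13,0],[31,7],[40,0]]
[[6,7],[13,0],[31,7],[32,20],[40,0]]
[[6,7],[13,0],[21,9],[32,20],[40,0]]
[[6,7],[13,0],[21,9],[31,16],[32,20],[40,0]]
[[6,7],[13,0],[21,9],[31,16],[32,20],[40,4],[42,0]]
[[6,7],[13,0],[21,9],[31,16],[32,20],[50,0]]
[[6,7],[13,3],[17,0],[21,9],[31,16],[32,20],[50,0]]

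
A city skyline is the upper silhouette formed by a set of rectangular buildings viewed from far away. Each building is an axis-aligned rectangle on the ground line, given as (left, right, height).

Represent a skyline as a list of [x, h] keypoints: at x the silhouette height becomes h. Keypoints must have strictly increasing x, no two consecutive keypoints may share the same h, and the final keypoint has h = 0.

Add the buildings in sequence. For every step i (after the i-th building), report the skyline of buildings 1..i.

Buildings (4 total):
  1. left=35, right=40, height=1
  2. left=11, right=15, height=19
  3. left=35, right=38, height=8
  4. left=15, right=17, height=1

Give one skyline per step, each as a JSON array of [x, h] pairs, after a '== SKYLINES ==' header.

== SKYLINES ==
[[35,1],[40,0]]
[[11,19],[15,0],[35,1],[40,0]]
[[11,19],[15,0],[35,8],[38,1],[40,0]]
[[11,19],[15,1],[17,0],[35,8],[38,1],[40,0]]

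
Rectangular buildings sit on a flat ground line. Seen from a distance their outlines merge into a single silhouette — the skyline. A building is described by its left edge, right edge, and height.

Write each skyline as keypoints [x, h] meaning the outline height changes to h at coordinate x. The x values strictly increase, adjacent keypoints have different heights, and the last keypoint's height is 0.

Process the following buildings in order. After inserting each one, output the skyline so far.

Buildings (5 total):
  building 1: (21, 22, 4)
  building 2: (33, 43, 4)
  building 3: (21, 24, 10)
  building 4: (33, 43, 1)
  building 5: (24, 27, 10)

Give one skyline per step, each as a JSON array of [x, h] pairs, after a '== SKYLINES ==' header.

== SKYLINES ==
[[21,4],[22,0]]
[[21,4],[22,0],[33,4],[43,0]]
[[21,10],[24,0],[33,4],[43,0]]
[[21,10],[24,0],[33,4],[43,0]]
[[21,10],[27,0],[33,4],[43,0]]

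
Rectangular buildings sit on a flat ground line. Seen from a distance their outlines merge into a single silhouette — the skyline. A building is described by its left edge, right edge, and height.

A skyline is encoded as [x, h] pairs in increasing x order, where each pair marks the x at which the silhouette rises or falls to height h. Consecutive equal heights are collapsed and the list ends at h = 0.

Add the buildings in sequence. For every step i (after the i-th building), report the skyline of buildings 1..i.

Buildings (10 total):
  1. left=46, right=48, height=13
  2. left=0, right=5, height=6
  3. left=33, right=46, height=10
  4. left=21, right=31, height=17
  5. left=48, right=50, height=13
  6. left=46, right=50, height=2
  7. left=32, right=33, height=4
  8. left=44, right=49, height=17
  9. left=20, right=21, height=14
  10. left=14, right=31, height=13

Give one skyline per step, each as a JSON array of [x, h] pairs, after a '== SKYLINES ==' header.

== SKYLINES ==
[[46,13],[48,0]]
[[0,6],[5,0],[46,13],[48,0]]
[[0,6],[5,0],[33,10],[46,13],[48,0]]
[[0,6],[5,0],[21,17],[31,0],[33,10],[46,13],[48,0]]
[[0,6],[5,0],[21,17],[31,0],[33,10],[46,13],[50,0]]
[[0,6],[5,0],[21,17],[31,0],[33,10],[46,13],[50,0]]
[[0,6],[5,0],[21,17],[31,0],[32,4],[33,10],[46,13],[50,0]]
[[0,6],[5,0],[21,17],[31,0],[32,4],[33,10],[44,17],[49,13],[50,0]]
[[0,6],[5,0],[20,14],[21,17],[31,0],[32,4],[33,10],[44,17],[49,13],[50,0]]
[[0,6],[5,0],[14,13],[20,14],[21,17],[31,0],[32,4],[33,10],[44,17],[49,13],[50,0]]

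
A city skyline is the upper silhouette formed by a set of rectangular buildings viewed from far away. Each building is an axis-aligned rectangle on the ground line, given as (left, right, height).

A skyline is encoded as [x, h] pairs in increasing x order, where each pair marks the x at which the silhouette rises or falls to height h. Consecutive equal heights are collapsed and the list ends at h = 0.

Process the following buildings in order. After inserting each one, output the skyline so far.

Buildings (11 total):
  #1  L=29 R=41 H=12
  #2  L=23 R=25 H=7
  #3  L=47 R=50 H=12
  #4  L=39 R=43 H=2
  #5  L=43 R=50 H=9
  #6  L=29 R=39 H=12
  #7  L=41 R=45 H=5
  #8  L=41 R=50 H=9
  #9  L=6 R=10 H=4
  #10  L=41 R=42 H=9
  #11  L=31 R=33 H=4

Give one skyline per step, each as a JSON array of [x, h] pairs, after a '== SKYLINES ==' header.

== SKYLINES ==
[[29,12],[41,0]]
[[23,7],[25,0],[29,12],[41,0]]
[[23,7],[25,0],[29,12],[41,0],[47,12],[50,0]]
[[23,7],[25,0],[29,12],[41,2],[43,0],[47,12],[50,0]]
[[23,7],[25,0],[29,12],[41,2],[43,9],[47,12],[50,0]]
[[23,7],[25,0],[29,12],[41,2],[43,9],[47,12],[50,0]]
[[23,7],[25,0],[29,12],[41,5],[43,9],[47,12],[50,0]]
[[23,7],[25,0],[29,12],[41,9],[47,12],[50,0]]
[[6,4],[10,0],[23,7],[25,0],[29,12],[41,9],[47,12],[50,0]]
[[6,4],[10,0],[23,7],[25,0],[29,12],[41,9],[47,12],[50,0]]
[[6,4],[10,0],[23,7],[25,0],[29,12],[41,9],[47,12],[50,0]]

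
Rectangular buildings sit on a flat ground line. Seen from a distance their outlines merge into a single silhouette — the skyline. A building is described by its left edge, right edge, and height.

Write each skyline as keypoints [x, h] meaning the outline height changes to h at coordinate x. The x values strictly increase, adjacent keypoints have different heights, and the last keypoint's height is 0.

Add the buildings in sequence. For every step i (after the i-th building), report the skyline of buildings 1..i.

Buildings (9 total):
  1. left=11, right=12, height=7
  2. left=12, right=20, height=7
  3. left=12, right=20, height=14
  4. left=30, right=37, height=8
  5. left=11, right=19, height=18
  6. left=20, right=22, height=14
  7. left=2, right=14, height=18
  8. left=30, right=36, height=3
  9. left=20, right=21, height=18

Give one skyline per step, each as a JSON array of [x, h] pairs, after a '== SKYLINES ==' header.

== SKYLINES ==
[[11,7],[12,0]]
[[11,7],[20,0]]
[[11,7],[12,14],[20,0]]
[[11,7],[12,14],[20,0],[30,8],[37,0]]
[[11,18],[19,14],[20,0],[30,8],[37,0]]
[[11,18],[19,14],[22,0],[30,8],[37,0]]
[[2,18],[19,14],[22,0],[30,8],[37,0]]
[[2,18],[19,14],[22,0],[30,8],[37,0]]
[[2,18],[19,14],[20,18],[21,14],[22,0],[30,8],[37,0]]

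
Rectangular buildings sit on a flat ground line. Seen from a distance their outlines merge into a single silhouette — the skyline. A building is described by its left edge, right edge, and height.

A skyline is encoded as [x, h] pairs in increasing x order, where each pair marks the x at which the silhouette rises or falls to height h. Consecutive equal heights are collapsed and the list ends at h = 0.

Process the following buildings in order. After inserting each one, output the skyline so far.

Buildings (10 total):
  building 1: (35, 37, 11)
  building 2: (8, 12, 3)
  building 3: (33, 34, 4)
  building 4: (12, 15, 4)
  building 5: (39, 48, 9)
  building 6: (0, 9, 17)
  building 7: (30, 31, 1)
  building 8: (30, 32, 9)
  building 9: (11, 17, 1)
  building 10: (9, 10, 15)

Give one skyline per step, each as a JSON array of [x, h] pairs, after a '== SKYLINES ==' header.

== SKYLINES ==
[[35,11],[37,0]]
[[8,3],[12,0],[35,11],[37,0]]
[[8,3],[12,0],[33,4],[34,0],[35,11],[37,0]]
[[8,3],[12,4],[15,0],[33,4],[34,0],[35,11],[37,0]]
[[8,3],[12,4],[15,0],[33,4],[34,0],[35,11],[37,0],[39,9],[48,0]]
[[0,17],[9,3],[12,4],[15,0],[33,4],[34,0],[35,11],[37,0],[39,9],[48,0]]
[[0,17],[9,3],[12,4],[15,0],[30,1],[31,0],[33,4],[34,0],[35,11],[37,0],[39,9],[48,0]]
[[0,17],[9,3],[12,4],[15,0],[30,9],[32,0],[33,4],[34,0],[35,11],[37,0],[39,9],[48,0]]
[[0,17],[9,3],[12,4],[15,1],[17,0],[30,9],[32,0],[33,4],[34,0],[35,11],[37,0],[39,9],[48,0]]
[[0,17],[9,15],[10,3],[12,4],[15,1],[17,0],[30,9],[32,0],[33,4],[34,0],[35,11],[37,0],[39,9],[48,0]]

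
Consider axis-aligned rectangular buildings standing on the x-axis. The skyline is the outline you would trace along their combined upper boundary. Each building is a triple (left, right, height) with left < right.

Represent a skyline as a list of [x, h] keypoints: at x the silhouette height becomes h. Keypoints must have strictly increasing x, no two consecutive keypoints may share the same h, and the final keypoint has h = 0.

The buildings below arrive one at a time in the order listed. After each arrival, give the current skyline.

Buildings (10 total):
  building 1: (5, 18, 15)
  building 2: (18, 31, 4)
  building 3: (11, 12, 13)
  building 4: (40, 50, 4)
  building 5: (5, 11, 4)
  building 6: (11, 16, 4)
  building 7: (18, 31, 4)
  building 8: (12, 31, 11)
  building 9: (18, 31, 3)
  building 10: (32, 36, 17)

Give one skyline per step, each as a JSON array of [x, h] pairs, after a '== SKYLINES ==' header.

== SKYLINES ==
[[5,15],[18,0]]
[[5,15],[18,4],[31,0]]
[[5,15],[18,4],[31,0]]
[[5,15],[18,4],[31,0],[40,4],[50,0]]
[[5,15],[18,4],[31,0],[40,4],[50,0]]
[[5,15],[18,4],[31,0],[40,4],[50,0]]
[[5,15],[18,4],[31,0],[40,4],[50,0]]
[[5,15],[18,11],[31,0],[40,4],[50,0]]
[[5,15],[18,11],[31,0],[40,4],[50,0]]
[[5,15],[18,11],[31,0],[32,17],[36,0],[40,4],[50,0]]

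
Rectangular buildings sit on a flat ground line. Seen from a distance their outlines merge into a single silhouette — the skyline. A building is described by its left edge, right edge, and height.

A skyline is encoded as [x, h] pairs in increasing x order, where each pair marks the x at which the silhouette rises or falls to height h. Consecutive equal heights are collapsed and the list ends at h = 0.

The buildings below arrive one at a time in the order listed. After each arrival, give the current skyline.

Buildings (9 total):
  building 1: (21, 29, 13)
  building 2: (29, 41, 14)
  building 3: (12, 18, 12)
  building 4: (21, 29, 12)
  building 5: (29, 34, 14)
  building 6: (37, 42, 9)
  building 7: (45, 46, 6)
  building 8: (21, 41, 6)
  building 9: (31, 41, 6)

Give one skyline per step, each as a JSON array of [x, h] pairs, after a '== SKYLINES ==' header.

== SKYLINES ==
[[21,13],[29,0]]
[[21,13],[29,14],[41,0]]
[[12,12],[18,0],[21,13],[29,14],[41,0]]
[[12,12],[18,0],[21,13],[29,14],[41,0]]
[[12,12],[18,0],[21,13],[29,14],[41,0]]
[[12,12],[18,0],[21,13],[29,14],[41,9],[42,0]]
[[12,12],[18,0],[21,13],[29,14],[41,9],[42,0],[45,6],[46,0]]
[[12,12],[18,0],[21,13],[29,14],[41,9],[42,0],[45,6],[46,0]]
[[12,12],[18,0],[21,13],[29,14],[41,9],[42,0],[45,6],[46,0]]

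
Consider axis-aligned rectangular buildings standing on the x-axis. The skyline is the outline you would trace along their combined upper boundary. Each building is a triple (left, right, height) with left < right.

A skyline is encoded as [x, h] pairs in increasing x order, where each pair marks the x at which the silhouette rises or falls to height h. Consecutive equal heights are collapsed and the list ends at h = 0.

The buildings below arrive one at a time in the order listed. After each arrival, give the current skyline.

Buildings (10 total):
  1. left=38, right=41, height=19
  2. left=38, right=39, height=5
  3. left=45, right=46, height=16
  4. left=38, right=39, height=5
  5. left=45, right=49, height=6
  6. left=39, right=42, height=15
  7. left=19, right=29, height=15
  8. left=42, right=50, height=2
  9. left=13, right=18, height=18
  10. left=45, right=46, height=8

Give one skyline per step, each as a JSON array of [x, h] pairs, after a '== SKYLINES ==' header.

== SKYLINES ==
[[38,19],[41,0]]
[[38,19],[41,0]]
[[38,19],[41,0],[45,16],[46,0]]
[[38,19],[41,0],[45,16],[46,0]]
[[38,19],[41,0],[45,16],[46,6],[49,0]]
[[38,19],[41,15],[42,0],[45,16],[46,6],[49,0]]
[[19,15],[29,0],[38,19],[41,15],[42,0],[45,16],[46,6],[49,0]]
[[19,15],[29,0],[38,19],[41,15],[42,2],[45,16],[46,6],[49,2],[50,0]]
[[13,18],[18,0],[19,15],[29,0],[38,19],[41,15],[42,2],[45,16],[46,6],[49,2],[50,0]]
[[13,18],[18,0],[19,15],[29,0],[38,19],[41,15],[42,2],[45,16],[46,6],[49,2],[50,0]]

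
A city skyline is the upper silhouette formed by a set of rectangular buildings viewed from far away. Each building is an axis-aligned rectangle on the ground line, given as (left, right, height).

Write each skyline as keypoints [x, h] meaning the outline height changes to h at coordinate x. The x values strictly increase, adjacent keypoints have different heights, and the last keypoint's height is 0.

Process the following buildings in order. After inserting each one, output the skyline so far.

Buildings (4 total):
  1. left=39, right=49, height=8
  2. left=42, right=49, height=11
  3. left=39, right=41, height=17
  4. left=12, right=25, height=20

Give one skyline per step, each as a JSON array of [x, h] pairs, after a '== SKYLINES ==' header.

== SKYLINES ==
[[39,8],[49,0]]
[[39,8],[42,11],[49,0]]
[[39,17],[41,8],[42,11],[49,0]]
[[12,20],[25,0],[39,17],[41,8],[42,11],[49,0]]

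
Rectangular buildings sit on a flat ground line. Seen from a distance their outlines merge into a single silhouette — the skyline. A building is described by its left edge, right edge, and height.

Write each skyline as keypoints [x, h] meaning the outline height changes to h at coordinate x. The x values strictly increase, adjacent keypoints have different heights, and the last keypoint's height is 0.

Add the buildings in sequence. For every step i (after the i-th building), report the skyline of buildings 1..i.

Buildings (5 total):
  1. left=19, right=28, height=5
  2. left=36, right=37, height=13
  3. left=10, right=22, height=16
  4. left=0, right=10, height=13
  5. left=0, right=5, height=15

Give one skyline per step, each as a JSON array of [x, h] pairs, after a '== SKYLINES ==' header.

== SKYLINES ==
[[19,5],[28,0]]
[[19,5],[28,0],[36,13],[37,0]]
[[10,16],[22,5],[28,0],[36,13],[37,0]]
[[0,13],[10,16],[22,5],[28,0],[36,13],[37,0]]
[[0,15],[5,13],[10,16],[22,5],[28,0],[36,13],[37,0]]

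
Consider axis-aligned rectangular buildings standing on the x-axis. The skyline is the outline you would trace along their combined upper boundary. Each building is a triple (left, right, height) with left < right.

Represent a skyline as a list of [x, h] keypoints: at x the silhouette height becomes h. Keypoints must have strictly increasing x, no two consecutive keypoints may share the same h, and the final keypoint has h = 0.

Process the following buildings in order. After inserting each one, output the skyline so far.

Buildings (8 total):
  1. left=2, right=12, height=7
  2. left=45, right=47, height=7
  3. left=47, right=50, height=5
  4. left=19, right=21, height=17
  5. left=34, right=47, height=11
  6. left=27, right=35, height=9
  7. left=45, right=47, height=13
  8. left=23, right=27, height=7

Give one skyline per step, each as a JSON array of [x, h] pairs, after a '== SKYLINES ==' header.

== SKYLINES ==
[[2,7],[12,0]]
[[2,7],[12,0],[45,7],[47,0]]
[[2,7],[12,0],[45,7],[47,5],[50,0]]
[[2,7],[12,0],[19,17],[21,0],[45,7],[47,5],[50,0]]
[[2,7],[12,0],[19,17],[21,0],[34,11],[47,5],[50,0]]
[[2,7],[12,0],[19,17],[21,0],[27,9],[34,11],[47,5],[50,0]]
[[2,7],[12,0],[19,17],[21,0],[27,9],[34,11],[45,13],[47,5],[50,0]]
[[2,7],[12,0],[19,17],[21,0],[23,7],[27,9],[34,11],[45,13],[47,5],[50,0]]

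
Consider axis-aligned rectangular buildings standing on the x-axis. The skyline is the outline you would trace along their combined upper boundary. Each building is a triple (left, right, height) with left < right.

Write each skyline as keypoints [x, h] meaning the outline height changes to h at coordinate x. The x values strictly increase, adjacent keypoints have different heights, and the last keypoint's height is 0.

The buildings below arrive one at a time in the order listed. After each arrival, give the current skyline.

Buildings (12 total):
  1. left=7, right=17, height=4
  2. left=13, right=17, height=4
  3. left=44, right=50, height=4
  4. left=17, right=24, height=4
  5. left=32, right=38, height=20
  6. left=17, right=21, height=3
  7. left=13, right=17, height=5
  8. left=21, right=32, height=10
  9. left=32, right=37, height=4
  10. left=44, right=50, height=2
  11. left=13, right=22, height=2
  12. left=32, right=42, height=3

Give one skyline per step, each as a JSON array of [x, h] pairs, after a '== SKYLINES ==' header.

== SKYLINES ==
[[7,4],[17,0]]
[[7,4],[17,0]]
[[7,4],[17,0],[44,4],[50,0]]
[[7,4],[24,0],[44,4],[50,0]]
[[7,4],[24,0],[32,20],[38,0],[44,4],[50,0]]
[[7,4],[24,0],[32,20],[38,0],[44,4],[50,0]]
[[7,4],[13,5],[17,4],[24,0],[32,20],[38,0],[44,4],[50,0]]
[[7,4],[13,5],[17,4],[21,10],[32,20],[38,0],[44,4],[50,0]]
[[7,4],[13,5],[17,4],[21,10],[32,20],[38,0],[44,4],[50,0]]
[[7,4],[13,5],[17,4],[21,10],[32,20],[38,0],[44,4],[50,0]]
[[7,4],[13,5],[17,4],[21,10],[32,20],[38,0],[44,4],[50,0]]
[[7,4],[13,5],[17,4],[21,10],[32,20],[38,3],[42,0],[44,4],[50,0]]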